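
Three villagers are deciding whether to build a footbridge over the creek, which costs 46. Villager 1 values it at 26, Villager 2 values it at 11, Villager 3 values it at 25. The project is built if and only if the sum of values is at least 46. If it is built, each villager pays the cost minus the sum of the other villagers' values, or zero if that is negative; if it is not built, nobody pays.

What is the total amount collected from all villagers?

Total value 62 ≥ cost 46, so it is built.
Villager 1: others sum to 36; max(0, 46 - 36) = 10.
Villager 2: others sum to 51; max(0, 46 - 51) = 0.
Villager 3: others sum to 37; max(0, 46 - 37) = 9.
Total collected = 10 + 0 + 9 = 19.

19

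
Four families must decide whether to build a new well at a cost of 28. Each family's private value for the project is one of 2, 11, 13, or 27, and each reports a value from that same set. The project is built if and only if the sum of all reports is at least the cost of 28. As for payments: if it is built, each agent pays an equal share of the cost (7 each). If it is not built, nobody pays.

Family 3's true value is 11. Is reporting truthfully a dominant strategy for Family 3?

No

Consider the case where Family 1 reports 2, Family 2 reports 2 and Family 4 reports 2.
Truthful report 11: project not built, utility 0.
Report 27 instead: project built, pays 7, utility 11 - 7 = 4.
Since 4 > 0, reporting 27 is strictly better here, so truthful reporting is not dominant.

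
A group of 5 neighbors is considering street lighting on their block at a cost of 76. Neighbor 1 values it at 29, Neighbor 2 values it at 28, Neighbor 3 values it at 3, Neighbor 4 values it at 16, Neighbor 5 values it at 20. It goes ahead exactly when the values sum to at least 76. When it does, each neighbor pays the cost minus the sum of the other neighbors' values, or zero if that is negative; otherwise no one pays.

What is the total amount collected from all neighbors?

Total value 96 ≥ cost 76, so it is built.
Neighbor 1: others sum to 67; max(0, 76 - 67) = 9.
Neighbor 2: others sum to 68; max(0, 76 - 68) = 8.
Neighbor 3: others sum to 93; max(0, 76 - 93) = 0.
Neighbor 4: others sum to 80; max(0, 76 - 80) = 0.
Neighbor 5: others sum to 76; max(0, 76 - 76) = 0.
Total collected = 9 + 8 + 0 + 0 + 0 = 17.

17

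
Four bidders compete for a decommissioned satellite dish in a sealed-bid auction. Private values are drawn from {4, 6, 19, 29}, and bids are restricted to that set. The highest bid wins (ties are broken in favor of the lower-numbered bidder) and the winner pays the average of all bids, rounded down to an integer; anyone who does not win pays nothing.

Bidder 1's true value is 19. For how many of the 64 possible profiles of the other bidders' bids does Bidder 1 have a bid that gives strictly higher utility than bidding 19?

Others bid (4, 4, 4): truth gives 12; bid 4 gives 15 > 12. Violating.
Others bid (4, 4, 6): truth gives 11; bid 6 gives 14 > 11. Violating.
Others bid (4, 4, 29): truth gives 0; bid 29 gives 3 > 0. Violating.
Others bid (4, 6, 4): truth gives 11; bid 6 gives 14 > 11. Violating.
Others bid (4, 4, 19): truth gives 8; no alternative beats it.
Others bid (4, 6, 19): truth gives 7; no alternative beats it.
(Checking all 64 profiles: 20 have a profitable deviation, 44 do not.)

20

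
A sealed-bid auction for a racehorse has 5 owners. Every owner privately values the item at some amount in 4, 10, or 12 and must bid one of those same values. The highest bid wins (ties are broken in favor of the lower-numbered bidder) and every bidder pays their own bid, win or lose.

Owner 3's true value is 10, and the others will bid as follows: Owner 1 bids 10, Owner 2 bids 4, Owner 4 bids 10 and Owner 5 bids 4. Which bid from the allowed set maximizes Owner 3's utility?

Bid 4: loses but pays 4, utility -4.
Bid 10: loses but pays 10, utility -10.
Bid 12: wins, pays 12, utility 10 - 12 = -2.
The best choice is 12 with utility -2.

12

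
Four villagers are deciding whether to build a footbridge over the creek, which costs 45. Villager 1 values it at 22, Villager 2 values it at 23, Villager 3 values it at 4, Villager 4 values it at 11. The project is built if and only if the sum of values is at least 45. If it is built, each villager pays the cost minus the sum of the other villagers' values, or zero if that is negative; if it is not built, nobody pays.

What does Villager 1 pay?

Total value 60 ≥ cost 45, so the project is built.
The other villagers' values sum to 38.
Cost minus that sum is 45 - 38 = 7.

7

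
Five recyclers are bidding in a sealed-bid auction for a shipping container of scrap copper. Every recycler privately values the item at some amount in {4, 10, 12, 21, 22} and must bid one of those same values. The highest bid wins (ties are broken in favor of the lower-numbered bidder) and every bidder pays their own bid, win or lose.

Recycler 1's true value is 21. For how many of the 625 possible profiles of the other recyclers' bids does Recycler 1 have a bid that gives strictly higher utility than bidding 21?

450

Others bid (4, 4, 4, 4): truth gives 0; bid 4 gives 17 > 0. Violating.
Others bid (4, 4, 4, 10): truth gives 0; bid 10 gives 11 > 0. Violating.
Others bid (4, 4, 4, 12): truth gives 0; bid 12 gives 9 > 0. Violating.
Others bid (4, 4, 4, 22): truth gives -21; bid 22 gives -1 > -21. Violating.
Others bid (4, 4, 4, 21): truth gives 0; no alternative beats it.
Others bid (4, 4, 10, 21): truth gives 0; no alternative beats it.
(Checking all 625 profiles: 450 have a profitable deviation, 175 do not.)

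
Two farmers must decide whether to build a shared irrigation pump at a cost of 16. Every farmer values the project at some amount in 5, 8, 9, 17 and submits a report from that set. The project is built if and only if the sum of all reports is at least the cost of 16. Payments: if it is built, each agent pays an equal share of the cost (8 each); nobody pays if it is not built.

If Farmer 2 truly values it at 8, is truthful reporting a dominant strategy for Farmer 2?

Yes

Check each profile of the others' reports and compare truth against every alternative report.
Others report (5): truth gives 0, best alternative gives 0.
Others report (8): truth gives 0, best alternative gives 0.
Others report (9): truth gives 0, best alternative gives 0.
Others report (17): truth gives 0, best alternative gives 0.
In every case the truthful report is at least as good as any alternative, so it is a dominant strategy.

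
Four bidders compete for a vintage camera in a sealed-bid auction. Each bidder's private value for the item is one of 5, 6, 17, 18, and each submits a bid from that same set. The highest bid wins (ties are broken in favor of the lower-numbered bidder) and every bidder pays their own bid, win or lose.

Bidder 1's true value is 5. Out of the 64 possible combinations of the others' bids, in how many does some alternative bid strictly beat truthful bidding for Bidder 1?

7

Others bid (5, 5, 6): truth gives -5; bid 6 gives -1 > -5. Violating.
Others bid (5, 6, 5): truth gives -5; bid 6 gives -1 > -5. Violating.
Others bid (5, 6, 6): truth gives -5; bid 6 gives -1 > -5. Violating.
Others bid (6, 5, 5): truth gives -5; bid 6 gives -1 > -5. Violating.
Others bid (5, 5, 5): truth gives 0; no alternative beats it.
Others bid (5, 5, 17): truth gives -5; no alternative beats it.
(Checking all 64 profiles: 7 have a profitable deviation, 57 do not.)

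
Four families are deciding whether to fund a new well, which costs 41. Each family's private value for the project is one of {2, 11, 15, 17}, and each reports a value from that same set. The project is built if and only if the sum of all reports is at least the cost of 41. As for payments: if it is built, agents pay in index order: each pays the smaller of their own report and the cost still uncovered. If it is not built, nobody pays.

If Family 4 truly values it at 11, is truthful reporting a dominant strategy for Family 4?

Yes

Check each profile of the others' reports and compare truth against every alternative report.
Others report (11, 15, 15): truth gives 11, best alternative gives 11.
Others report (11, 15, 17): truth gives 11, best alternative gives 11.
Others report (11, 17, 15): truth gives 11, best alternative gives 11.
Others report (11, 17, 17): truth gives 11, best alternative gives 11.
Others report (15, 11, 15): truth gives 11, best alternative gives 11.
Others report (15, 11, 17): truth gives 11, best alternative gives 11.
(Remaining 58 profiles checked similarly; truth is weakly best in each.)
In every case the truthful report is at least as good as any alternative, so it is a dominant strategy.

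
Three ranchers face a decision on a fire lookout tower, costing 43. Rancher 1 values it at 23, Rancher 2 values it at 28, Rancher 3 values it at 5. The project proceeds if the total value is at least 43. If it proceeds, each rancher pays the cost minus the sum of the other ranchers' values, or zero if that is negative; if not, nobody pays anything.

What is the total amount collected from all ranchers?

25

Total value 56 ≥ cost 43, so it is built.
Rancher 1: others sum to 33; max(0, 43 - 33) = 10.
Rancher 2: others sum to 28; max(0, 43 - 28) = 15.
Rancher 3: others sum to 51; max(0, 43 - 51) = 0.
Total collected = 10 + 15 + 0 = 25.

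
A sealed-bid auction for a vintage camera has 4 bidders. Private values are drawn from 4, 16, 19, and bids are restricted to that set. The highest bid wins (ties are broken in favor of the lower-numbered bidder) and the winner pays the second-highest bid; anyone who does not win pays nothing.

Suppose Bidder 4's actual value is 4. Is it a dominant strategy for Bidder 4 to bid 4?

Yes

Check each profile of the others' bids and compare truth against every alternative bid.
Others bid (4, 4, 4): truth gives 0, best alternative gives 0.
Others bid (4, 4, 16): truth gives 0, best alternative gives 0.
Others bid (4, 4, 19): truth gives 0, best alternative gives 0.
Others bid (4, 16, 4): truth gives 0, best alternative gives 0.
Others bid (4, 16, 16): truth gives 0, best alternative gives 0.
Others bid (4, 16, 19): truth gives 0, best alternative gives 0.
(Remaining 21 profiles checked similarly; truth is weakly best in each.)
In every case the truthful bid is at least as good as any alternative, so it is a dominant strategy.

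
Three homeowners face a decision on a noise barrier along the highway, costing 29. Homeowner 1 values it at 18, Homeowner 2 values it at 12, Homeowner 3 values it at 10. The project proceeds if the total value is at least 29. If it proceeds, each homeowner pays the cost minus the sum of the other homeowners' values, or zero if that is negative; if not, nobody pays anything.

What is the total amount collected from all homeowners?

Total value 40 ≥ cost 29, so it is built.
Homeowner 1: others sum to 22; max(0, 29 - 22) = 7.
Homeowner 2: others sum to 28; max(0, 29 - 28) = 1.
Homeowner 3: others sum to 30; max(0, 29 - 30) = 0.
Total collected = 7 + 1 + 0 = 8.

8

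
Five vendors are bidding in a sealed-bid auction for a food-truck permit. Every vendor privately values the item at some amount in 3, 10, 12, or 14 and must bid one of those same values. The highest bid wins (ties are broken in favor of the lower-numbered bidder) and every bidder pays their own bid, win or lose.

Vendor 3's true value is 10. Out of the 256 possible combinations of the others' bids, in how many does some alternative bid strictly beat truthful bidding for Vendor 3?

Others bid (3, 3, 3, 12): truth gives -10; bid 12 gives -2 > -10. Violating.
Others bid (3, 3, 3, 14): truth gives -10; bid 3 gives -3 > -10. Violating.
Others bid (3, 3, 10, 12): truth gives -10; bid 12 gives -2 > -10. Violating.
Others bid (3, 3, 10, 14): truth gives -10; bid 3 gives -3 > -10. Violating.
Others bid (3, 3, 3, 3): truth gives 0; no alternative beats it.
Others bid (3, 3, 3, 10): truth gives 0; no alternative beats it.
(Checking all 256 profiles: 252 have a profitable deviation, 4 do not.)

252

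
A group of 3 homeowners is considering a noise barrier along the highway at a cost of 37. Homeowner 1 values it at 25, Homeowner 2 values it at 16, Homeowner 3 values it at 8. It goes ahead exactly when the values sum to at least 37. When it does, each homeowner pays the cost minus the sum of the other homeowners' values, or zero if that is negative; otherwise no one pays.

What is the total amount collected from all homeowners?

Total value 49 ≥ cost 37, so it is built.
Homeowner 1: others sum to 24; max(0, 37 - 24) = 13.
Homeowner 2: others sum to 33; max(0, 37 - 33) = 4.
Homeowner 3: others sum to 41; max(0, 37 - 41) = 0.
Total collected = 13 + 4 + 0 = 17.

17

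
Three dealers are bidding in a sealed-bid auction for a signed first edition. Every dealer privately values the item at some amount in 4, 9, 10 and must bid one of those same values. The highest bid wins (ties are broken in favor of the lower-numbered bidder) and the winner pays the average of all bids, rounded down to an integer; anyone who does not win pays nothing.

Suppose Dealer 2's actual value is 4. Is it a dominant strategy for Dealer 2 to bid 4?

Yes

Check each profile of the others' bids and compare truth against every alternative bid.
Others bid (4, 9): truth gives 0, best alternative gives -3.
Others bid (4, 4): truth gives 0, best alternative gives -1.
Others bid (4, 10): truth gives 0, best alternative gives 0.
Others bid (9, 4): truth gives 0, best alternative gives 0.
Others bid (9, 9): truth gives 0, best alternative gives 0.
Others bid (9, 10): truth gives 0, best alternative gives 0.
(Remaining 3 profiles checked similarly; truth is weakly best in each.)
In every case the truthful bid is at least as good as any alternative, so it is a dominant strategy.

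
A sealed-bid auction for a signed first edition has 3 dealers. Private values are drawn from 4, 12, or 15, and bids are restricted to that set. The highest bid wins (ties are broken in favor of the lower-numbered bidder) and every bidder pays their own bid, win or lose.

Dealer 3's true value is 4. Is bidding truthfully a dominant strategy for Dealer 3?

Check each profile of the others' bids and compare truth against every alternative bid.
Others bid (4, 15): truth gives -4, best alternative gives -12.
Others bid (12, 15): truth gives -4, best alternative gives -12.
Others bid (15, 4): truth gives -4, best alternative gives -12.
Others bid (15, 12): truth gives -4, best alternative gives -12.
Others bid (15, 15): truth gives -4, best alternative gives -12.
Others bid (4, 12): truth gives -4, best alternative gives -11.
(Remaining 3 profiles checked similarly; truth is weakly best in each.)
In every case the truthful bid is at least as good as any alternative, so it is a dominant strategy.

Yes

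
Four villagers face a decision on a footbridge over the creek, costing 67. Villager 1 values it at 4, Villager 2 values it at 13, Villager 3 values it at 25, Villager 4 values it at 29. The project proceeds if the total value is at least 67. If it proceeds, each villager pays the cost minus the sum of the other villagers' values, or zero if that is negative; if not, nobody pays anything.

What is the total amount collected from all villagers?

Total value 71 ≥ cost 67, so it is built.
Villager 1: others sum to 67; max(0, 67 - 67) = 0.
Villager 2: others sum to 58; max(0, 67 - 58) = 9.
Villager 3: others sum to 46; max(0, 67 - 46) = 21.
Villager 4: others sum to 42; max(0, 67 - 42) = 25.
Total collected = 0 + 9 + 21 + 25 = 55.

55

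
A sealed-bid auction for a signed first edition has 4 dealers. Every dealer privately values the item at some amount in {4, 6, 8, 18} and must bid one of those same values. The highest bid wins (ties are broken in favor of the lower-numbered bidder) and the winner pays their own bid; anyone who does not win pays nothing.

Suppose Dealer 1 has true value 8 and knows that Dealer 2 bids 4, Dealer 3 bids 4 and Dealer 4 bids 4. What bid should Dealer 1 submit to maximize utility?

4

Bid 4: wins, pays 4, utility 8 - 4 = 4.
Bid 6: wins, pays 6, utility 8 - 6 = 2.
Bid 8: wins, pays 8, utility 8 - 8 = 0.
Bid 18: wins, pays 18, utility 8 - 18 = -10.
The best choice is 4 with utility 4.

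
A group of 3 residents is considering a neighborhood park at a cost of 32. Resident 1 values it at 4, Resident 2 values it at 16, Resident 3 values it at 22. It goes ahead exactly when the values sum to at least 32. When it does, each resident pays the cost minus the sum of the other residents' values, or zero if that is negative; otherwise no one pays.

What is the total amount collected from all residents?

Total value 42 ≥ cost 32, so it is built.
Resident 1: others sum to 38; max(0, 32 - 38) = 0.
Resident 2: others sum to 26; max(0, 32 - 26) = 6.
Resident 3: others sum to 20; max(0, 32 - 20) = 12.
Total collected = 0 + 6 + 12 = 18.

18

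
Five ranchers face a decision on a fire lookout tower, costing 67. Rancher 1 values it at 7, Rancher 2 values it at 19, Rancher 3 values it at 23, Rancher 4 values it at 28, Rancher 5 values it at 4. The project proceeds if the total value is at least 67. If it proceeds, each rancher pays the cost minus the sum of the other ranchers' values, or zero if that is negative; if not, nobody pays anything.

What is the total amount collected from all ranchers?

28

Total value 81 ≥ cost 67, so it is built.
Rancher 1: others sum to 74; max(0, 67 - 74) = 0.
Rancher 2: others sum to 62; max(0, 67 - 62) = 5.
Rancher 3: others sum to 58; max(0, 67 - 58) = 9.
Rancher 4: others sum to 53; max(0, 67 - 53) = 14.
Rancher 5: others sum to 77; max(0, 67 - 77) = 0.
Total collected = 0 + 5 + 9 + 14 + 0 = 28.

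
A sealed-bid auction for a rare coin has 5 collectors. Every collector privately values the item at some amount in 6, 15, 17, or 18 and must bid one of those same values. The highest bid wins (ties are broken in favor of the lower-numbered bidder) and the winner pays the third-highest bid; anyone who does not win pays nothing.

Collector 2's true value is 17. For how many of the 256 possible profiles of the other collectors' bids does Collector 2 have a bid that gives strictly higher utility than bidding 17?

32

Others bid (6, 6, 6, 18): truth gives 0; bid 18 gives 11 > 0. Violating.
Others bid (6, 6, 15, 18): truth gives 0; bid 18 gives 2 > 0. Violating.
Others bid (6, 6, 18, 6): truth gives 0; bid 18 gives 11 > 0. Violating.
Others bid (6, 6, 18, 15): truth gives 0; bid 18 gives 2 > 0. Violating.
Others bid (6, 6, 6, 6): truth gives 11; no alternative beats it.
Others bid (6, 6, 6, 15): truth gives 11; no alternative beats it.
(Checking all 256 profiles: 32 have a profitable deviation, 224 do not.)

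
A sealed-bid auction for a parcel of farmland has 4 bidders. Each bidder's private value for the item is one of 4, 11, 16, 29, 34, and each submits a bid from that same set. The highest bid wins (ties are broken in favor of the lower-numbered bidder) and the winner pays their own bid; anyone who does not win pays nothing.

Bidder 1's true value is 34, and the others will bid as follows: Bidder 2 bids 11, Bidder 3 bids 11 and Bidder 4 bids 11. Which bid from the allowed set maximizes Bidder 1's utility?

11

Bid 4: loses, pays 0, utility 0.
Bid 11: wins, pays 11, utility 34 - 11 = 23.
Bid 16: wins, pays 16, utility 34 - 16 = 18.
Bid 29: wins, pays 29, utility 34 - 29 = 5.
Bid 34: wins, pays 34, utility 34 - 34 = 0.
The best choice is 11 with utility 23.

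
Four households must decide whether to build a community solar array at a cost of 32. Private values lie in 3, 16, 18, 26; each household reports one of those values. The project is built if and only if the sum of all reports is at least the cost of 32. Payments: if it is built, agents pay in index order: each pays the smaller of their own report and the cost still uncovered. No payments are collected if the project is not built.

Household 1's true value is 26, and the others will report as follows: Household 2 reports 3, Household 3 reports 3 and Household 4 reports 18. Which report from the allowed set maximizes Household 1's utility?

16

Report 3: project not built, utility 0.
Report 16: project built, pays 16, utility 26 - 16 = 10.
Report 18: project built, pays 18, utility 26 - 18 = 8.
Report 26: project built, pays 26, utility 26 - 26 = 0.
The best choice is 16 with utility 10.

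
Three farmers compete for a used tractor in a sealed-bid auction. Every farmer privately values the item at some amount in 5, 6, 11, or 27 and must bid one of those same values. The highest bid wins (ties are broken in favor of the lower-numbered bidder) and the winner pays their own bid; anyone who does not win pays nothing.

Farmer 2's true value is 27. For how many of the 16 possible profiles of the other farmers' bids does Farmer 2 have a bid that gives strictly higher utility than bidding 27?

Others bid (5, 5): truth gives 0; bid 6 gives 21 > 0. Violating.
Others bid (5, 6): truth gives 0; bid 6 gives 21 > 0. Violating.
Others bid (5, 11): truth gives 0; bid 11 gives 16 > 0. Violating.
Others bid (6, 5): truth gives 0; bid 11 gives 16 > 0. Violating.
Others bid (5, 27): truth gives 0; no alternative beats it.
Others bid (6, 27): truth gives 0; no alternative beats it.
(Checking all 16 profiles: 6 have a profitable deviation, 10 do not.)

6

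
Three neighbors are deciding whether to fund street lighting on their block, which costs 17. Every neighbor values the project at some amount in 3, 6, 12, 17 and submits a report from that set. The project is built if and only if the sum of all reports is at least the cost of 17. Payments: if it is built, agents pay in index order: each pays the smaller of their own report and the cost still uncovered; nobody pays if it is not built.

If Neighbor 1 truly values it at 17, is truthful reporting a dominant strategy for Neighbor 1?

No

Consider the case where Neighbor 2 reports 3 and Neighbor 3 reports 3.
Truthful report 17: project built, pays 17, utility 17 - 17 = 0.
Report 12 instead: project built, pays 12, utility 17 - 12 = 5.
Since 5 > 0, reporting 12 is strictly better here, so truthful reporting is not dominant.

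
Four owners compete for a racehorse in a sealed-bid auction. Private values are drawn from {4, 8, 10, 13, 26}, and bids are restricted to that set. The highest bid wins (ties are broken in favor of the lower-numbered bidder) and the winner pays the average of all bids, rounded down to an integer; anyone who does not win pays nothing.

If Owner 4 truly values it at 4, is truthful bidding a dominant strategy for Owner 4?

Yes

Check each profile of the others' bids and compare truth against every alternative bid.
Others bid (4, 4, 4): truth gives 0, best alternative gives -1.
Others bid (4, 4, 8): truth gives 0, best alternative gives 0.
Others bid (4, 4, 10): truth gives 0, best alternative gives 0.
Others bid (4, 4, 13): truth gives 0, best alternative gives 0.
Others bid (4, 4, 26): truth gives 0, best alternative gives 0.
Others bid (4, 8, 4): truth gives 0, best alternative gives 0.
(Remaining 119 profiles checked similarly; truth is weakly best in each.)
In every case the truthful bid is at least as good as any alternative, so it is a dominant strategy.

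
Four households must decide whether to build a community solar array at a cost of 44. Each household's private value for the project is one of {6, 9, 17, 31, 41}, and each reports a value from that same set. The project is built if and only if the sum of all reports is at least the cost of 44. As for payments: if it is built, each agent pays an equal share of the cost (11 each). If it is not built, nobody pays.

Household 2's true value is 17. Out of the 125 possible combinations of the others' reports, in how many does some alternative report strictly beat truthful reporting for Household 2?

Others report (6, 6, 6): truth gives 0; report 31 gives 6 > 0. Violating.
Others report (6, 6, 9): truth gives 0; report 31 gives 6 > 0. Violating.
Others report (6, 9, 6): truth gives 0; report 31 gives 6 > 0. Violating.
Others report (6, 9, 9): truth gives 0; report 31 gives 6 > 0. Violating.
Others report (6, 6, 17): truth gives 6; no alternative beats it.
Others report (6, 6, 31): truth gives 6; no alternative beats it.
(Checking all 125 profiles: 7 have a profitable deviation, 118 do not.)

7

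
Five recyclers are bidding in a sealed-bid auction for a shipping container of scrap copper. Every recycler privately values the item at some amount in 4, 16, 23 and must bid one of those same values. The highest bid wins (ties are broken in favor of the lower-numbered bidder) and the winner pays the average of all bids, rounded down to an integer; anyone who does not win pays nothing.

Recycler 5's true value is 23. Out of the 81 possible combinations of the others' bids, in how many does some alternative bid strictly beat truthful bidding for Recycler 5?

1

Others bid (4, 4, 4, 4): truth gives 16; bid 16 gives 17 > 16. Violating.
Others bid (4, 4, 4, 16): truth gives 13; no alternative beats it.
Others bid (4, 4, 4, 23): truth gives 0; no alternative beats it.
(Checking all 81 profiles: 1 has a profitable deviation, 80 do not.)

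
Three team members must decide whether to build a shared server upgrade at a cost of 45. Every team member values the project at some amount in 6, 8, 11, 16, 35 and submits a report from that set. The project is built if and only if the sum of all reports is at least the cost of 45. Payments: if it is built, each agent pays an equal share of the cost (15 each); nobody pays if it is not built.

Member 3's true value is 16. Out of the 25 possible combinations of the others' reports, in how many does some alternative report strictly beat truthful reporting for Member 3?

15

Others report (6, 6): truth gives 0; report 35 gives 1 > 0. Violating.
Others report (6, 8): truth gives 0; report 35 gives 1 > 0. Violating.
Others report (6, 11): truth gives 0; report 35 gives 1 > 0. Violating.
Others report (6, 16): truth gives 0; report 35 gives 1 > 0. Violating.
Others report (6, 35): truth gives 1; no alternative beats it.
Others report (8, 35): truth gives 1; no alternative beats it.
(Checking all 25 profiles: 15 have a profitable deviation, 10 do not.)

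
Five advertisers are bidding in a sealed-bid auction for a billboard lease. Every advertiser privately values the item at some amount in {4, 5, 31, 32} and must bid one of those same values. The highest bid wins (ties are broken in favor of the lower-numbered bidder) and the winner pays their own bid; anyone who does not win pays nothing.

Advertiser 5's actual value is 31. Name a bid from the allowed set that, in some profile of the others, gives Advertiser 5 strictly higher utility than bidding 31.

5

Suppose Advertiser 1 bids 4, Advertiser 2 bids 4, Advertiser 3 bids 4 and Advertiser 4 bids 4.
Bid 31: wins, pays 31, utility 31 - 31 = 0.
Bid 5: wins, pays 5, utility 31 - 5 = 26.
So bidding 5 beats truth here (26 > 0).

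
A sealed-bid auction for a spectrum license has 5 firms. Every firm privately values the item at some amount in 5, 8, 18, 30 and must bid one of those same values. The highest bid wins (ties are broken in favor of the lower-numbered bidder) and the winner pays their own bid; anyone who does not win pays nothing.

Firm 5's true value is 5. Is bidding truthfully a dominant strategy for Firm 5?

Check each profile of the others' bids and compare truth against every alternative bid.
Others bid (5, 5, 5, 5): truth gives 0, best alternative gives -3.
Others bid (5, 5, 5, 8): truth gives 0, best alternative gives 0.
Others bid (5, 5, 5, 18): truth gives 0, best alternative gives 0.
Others bid (5, 5, 5, 30): truth gives 0, best alternative gives 0.
Others bid (5, 5, 8, 5): truth gives 0, best alternative gives 0.
Others bid (5, 5, 8, 8): truth gives 0, best alternative gives 0.
(Remaining 250 profiles checked similarly; truth is weakly best in each.)
In every case the truthful bid is at least as good as any alternative, so it is a dominant strategy.

Yes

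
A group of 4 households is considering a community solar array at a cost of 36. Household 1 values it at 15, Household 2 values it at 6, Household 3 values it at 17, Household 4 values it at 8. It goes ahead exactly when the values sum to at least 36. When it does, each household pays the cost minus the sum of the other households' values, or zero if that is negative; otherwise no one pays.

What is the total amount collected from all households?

Total value 46 ≥ cost 36, so it is built.
Household 1: others sum to 31; max(0, 36 - 31) = 5.
Household 2: others sum to 40; max(0, 36 - 40) = 0.
Household 3: others sum to 29; max(0, 36 - 29) = 7.
Household 4: others sum to 38; max(0, 36 - 38) = 0.
Total collected = 5 + 0 + 7 + 0 = 12.

12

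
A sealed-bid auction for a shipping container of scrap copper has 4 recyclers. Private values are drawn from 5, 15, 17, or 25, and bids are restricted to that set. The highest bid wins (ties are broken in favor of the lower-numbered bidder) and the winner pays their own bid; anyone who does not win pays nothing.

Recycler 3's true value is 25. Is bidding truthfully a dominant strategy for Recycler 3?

Consider the case where Recycler 1 bids 5, Recycler 2 bids 5 and Recycler 4 bids 5.
Truthful bid 25: wins, pays 25, utility 25 - 25 = 0.
Bid 15 instead: wins, pays 15, utility 25 - 15 = 10.
Since 10 > 0, bidding 15 is strictly better here, so truthful bidding is not dominant.

No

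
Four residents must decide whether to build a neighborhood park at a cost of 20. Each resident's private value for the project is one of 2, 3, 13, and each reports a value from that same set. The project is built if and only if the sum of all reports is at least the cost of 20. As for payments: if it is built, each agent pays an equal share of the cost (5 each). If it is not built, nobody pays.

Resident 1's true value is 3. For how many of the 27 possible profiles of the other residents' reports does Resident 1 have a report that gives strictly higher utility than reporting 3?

3

Others report (2, 2, 13): truth gives -2; report 2 gives 0 > -2. Violating.
Others report (2, 13, 2): truth gives -2; report 2 gives 0 > -2. Violating.
Others report (13, 2, 2): truth gives -2; report 2 gives 0 > -2. Violating.
Others report (2, 2, 2): truth gives 0; no alternative beats it.
Others report (2, 2, 3): truth gives 0; no alternative beats it.
(Checking all 27 profiles: 3 have a profitable deviation, 24 do not.)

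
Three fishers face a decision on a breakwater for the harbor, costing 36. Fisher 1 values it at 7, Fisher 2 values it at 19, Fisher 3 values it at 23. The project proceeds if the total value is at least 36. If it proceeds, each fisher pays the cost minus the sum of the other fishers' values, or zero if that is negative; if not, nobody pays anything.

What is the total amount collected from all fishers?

Total value 49 ≥ cost 36, so it is built.
Fisher 1: others sum to 42; max(0, 36 - 42) = 0.
Fisher 2: others sum to 30; max(0, 36 - 30) = 6.
Fisher 3: others sum to 26; max(0, 36 - 26) = 10.
Total collected = 0 + 6 + 10 = 16.

16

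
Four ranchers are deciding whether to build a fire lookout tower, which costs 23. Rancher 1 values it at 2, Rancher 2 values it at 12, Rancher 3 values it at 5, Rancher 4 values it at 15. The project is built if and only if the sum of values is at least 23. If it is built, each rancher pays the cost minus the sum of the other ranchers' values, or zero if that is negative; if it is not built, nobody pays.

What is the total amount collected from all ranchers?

5

Total value 34 ≥ cost 23, so it is built.
Rancher 1: others sum to 32; max(0, 23 - 32) = 0.
Rancher 2: others sum to 22; max(0, 23 - 22) = 1.
Rancher 3: others sum to 29; max(0, 23 - 29) = 0.
Rancher 4: others sum to 19; max(0, 23 - 19) = 4.
Total collected = 0 + 1 + 0 + 4 = 5.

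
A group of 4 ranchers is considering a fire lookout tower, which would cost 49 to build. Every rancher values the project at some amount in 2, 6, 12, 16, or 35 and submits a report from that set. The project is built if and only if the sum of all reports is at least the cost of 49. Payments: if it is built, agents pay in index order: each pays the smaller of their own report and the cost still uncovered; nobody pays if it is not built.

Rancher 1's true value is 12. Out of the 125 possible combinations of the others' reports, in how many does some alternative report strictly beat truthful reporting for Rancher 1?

Others report (2, 6, 35): truth gives 0; report 6 gives 6 > 0. Violating.
Others report (2, 12, 35): truth gives 0; report 2 gives 10 > 0. Violating.
Others report (2, 16, 35): truth gives 0; report 2 gives 10 > 0. Violating.
Others report (2, 35, 6): truth gives 0; report 6 gives 6 > 0. Violating.
Others report (2, 2, 2): truth gives 0; no alternative beats it.
Others report (2, 2, 6): truth gives 0; no alternative beats it.
(Checking all 125 profiles: 62 have a profitable deviation, 63 do not.)

62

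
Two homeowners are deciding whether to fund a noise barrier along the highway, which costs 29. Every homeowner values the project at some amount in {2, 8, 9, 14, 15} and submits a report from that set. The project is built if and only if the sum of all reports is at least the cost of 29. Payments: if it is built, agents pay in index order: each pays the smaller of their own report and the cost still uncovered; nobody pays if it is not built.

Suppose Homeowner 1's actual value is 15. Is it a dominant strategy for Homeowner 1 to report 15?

No

Consider the case where Homeowner 2 reports 15.
Truthful report 15: project built, pays 15, utility 15 - 15 = 0.
Report 14 instead: project built, pays 14, utility 15 - 14 = 1.
Since 1 > 0, reporting 14 is strictly better here, so truthful reporting is not dominant.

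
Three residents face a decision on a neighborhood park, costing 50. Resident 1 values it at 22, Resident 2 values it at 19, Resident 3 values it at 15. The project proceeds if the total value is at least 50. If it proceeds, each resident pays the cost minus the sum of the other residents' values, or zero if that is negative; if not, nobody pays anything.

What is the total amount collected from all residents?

Total value 56 ≥ cost 50, so it is built.
Resident 1: others sum to 34; max(0, 50 - 34) = 16.
Resident 2: others sum to 37; max(0, 50 - 37) = 13.
Resident 3: others sum to 41; max(0, 50 - 41) = 9.
Total collected = 16 + 13 + 9 = 38.

38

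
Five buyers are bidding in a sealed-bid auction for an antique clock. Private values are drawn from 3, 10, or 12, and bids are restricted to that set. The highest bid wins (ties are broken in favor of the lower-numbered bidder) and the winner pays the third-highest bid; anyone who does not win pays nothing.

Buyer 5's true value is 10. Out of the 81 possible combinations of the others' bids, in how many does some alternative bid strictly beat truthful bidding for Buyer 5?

4

Others bid (3, 3, 3, 10): truth gives 0; bid 12 gives 7 > 0. Violating.
Others bid (3, 3, 10, 3): truth gives 0; bid 12 gives 7 > 0. Violating.
Others bid (3, 10, 3, 3): truth gives 0; bid 12 gives 7 > 0. Violating.
Others bid (10, 3, 3, 3): truth gives 0; bid 12 gives 7 > 0. Violating.
Others bid (3, 3, 3, 3): truth gives 7; no alternative beats it.
Others bid (3, 3, 3, 12): truth gives 0; no alternative beats it.
(Checking all 81 profiles: 4 have a profitable deviation, 77 do not.)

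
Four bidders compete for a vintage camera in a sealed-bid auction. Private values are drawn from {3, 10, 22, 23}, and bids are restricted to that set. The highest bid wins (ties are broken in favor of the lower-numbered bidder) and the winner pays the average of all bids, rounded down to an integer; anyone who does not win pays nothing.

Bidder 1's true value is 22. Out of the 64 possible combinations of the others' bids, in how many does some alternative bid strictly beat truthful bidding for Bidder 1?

Others bid (3, 3, 3): truth gives 15; bid 3 gives 19 > 15. Violating.
Others bid (3, 3, 10): truth gives 13; bid 10 gives 16 > 13. Violating.
Others bid (3, 3, 23): truth gives 0; bid 23 gives 9 > 0. Violating.
Others bid (3, 10, 3): truth gives 13; bid 10 gives 16 > 13. Violating.
Others bid (3, 3, 22): truth gives 10; no alternative beats it.
Others bid (3, 10, 22): truth gives 8; no alternative beats it.
(Checking all 64 profiles: 38 have a profitable deviation, 26 do not.)

38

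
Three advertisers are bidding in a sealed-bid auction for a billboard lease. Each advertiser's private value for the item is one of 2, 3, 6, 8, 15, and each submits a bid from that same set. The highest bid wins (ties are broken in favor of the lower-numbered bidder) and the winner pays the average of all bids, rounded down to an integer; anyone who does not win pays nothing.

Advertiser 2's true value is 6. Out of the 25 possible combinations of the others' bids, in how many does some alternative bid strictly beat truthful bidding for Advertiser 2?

4

Others bid (2, 2): truth gives 3; bid 3 gives 4 > 3. Violating.
Others bid (2, 3): truth gives 3; bid 3 gives 4 > 3. Violating.
Others bid (6, 2): truth gives 0; bid 8 gives 1 > 0. Violating.
Others bid (6, 3): truth gives 0; bid 8 gives 1 > 0. Violating.
Others bid (2, 6): truth gives 2; no alternative beats it.
Others bid (2, 8): truth gives 0; no alternative beats it.
(Checking all 25 profiles: 4 have a profitable deviation, 21 do not.)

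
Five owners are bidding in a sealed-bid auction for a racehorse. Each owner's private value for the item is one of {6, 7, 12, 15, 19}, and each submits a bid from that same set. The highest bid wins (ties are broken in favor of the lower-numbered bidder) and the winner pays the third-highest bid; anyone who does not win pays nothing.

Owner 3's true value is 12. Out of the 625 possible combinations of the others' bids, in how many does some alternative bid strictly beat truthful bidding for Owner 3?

64

Others bid (6, 6, 6, 15): truth gives 0; bid 15 gives 6 > 0. Violating.
Others bid (6, 6, 6, 19): truth gives 0; bid 19 gives 6 > 0. Violating.
Others bid (6, 6, 7, 15): truth gives 0; bid 15 gives 5 > 0. Violating.
Others bid (6, 6, 7, 19): truth gives 0; bid 19 gives 5 > 0. Violating.
Others bid (6, 6, 6, 6): truth gives 6; no alternative beats it.
Others bid (6, 6, 6, 7): truth gives 6; no alternative beats it.
(Checking all 625 profiles: 64 have a profitable deviation, 561 do not.)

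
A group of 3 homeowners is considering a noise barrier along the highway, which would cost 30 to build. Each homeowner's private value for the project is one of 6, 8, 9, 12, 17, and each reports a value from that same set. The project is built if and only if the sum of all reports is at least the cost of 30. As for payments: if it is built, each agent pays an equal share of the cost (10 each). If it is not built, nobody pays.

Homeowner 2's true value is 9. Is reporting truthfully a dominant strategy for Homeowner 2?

Consider the case where Homeowner 1 reports 6 and Homeowner 3 reports 17.
Truthful report 9: project built, pays 10, utility 9 - 10 = -1.
Report 6 instead: project not built, utility 0.
Since 0 > -1, reporting 6 is strictly better here, so truthful reporting is not dominant.

No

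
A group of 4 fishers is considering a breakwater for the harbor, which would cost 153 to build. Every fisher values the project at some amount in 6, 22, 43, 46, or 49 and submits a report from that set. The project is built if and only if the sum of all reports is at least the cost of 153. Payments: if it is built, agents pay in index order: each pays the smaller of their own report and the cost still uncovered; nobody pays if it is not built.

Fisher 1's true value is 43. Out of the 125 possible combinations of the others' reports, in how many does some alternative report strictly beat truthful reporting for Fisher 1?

26

Others report (43, 43, 46): truth gives 0; report 22 gives 21 > 0. Violating.
Others report (43, 43, 49): truth gives 0; report 22 gives 21 > 0. Violating.
Others report (43, 46, 43): truth gives 0; report 22 gives 21 > 0. Violating.
Others report (43, 46, 46): truth gives 0; report 22 gives 21 > 0. Violating.
Others report (6, 6, 6): truth gives 0; no alternative beats it.
Others report (6, 6, 22): truth gives 0; no alternative beats it.
(Checking all 125 profiles: 26 have a profitable deviation, 99 do not.)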